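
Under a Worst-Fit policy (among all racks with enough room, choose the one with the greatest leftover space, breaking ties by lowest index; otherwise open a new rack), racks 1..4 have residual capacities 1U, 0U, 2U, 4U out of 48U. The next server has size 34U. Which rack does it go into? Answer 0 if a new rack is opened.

0

No rack has ≥ 34U free, so a new rack is opened.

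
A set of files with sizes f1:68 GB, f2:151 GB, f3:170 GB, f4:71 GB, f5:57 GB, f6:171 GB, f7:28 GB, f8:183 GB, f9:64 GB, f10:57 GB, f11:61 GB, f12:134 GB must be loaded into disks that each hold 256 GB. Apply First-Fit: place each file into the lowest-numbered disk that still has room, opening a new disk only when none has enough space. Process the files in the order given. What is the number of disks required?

5 disks

f1 (68 GB) → disk 1 (remaining 188 GB)
f2 (151 GB) → disk 1 (remaining 37 GB)
f3 (170 GB) → disk 2 (remaining 86 GB)
f4 (71 GB) → disk 2 (remaining 15 GB)
f5 (57 GB) → disk 3 (remaining 199 GB)
f6 (171 GB) → disk 3 (remaining 28 GB)
f7 (28 GB) → disk 1 (remaining 9 GB)
f8 (183 GB) → disk 4 (remaining 73 GB)
f9 (64 GB) → disk 4 (remaining 9 GB)
f10 (57 GB) → disk 5 (remaining 199 GB)
f11 (61 GB) → disk 5 (remaining 138 GB)
f12 (134 GB) → disk 5 (remaining 4 GB)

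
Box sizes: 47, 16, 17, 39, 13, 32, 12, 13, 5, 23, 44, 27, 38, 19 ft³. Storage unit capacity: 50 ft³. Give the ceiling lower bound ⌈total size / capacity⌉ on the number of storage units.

Total size = 47 + 16 + 17 + 39 + 13 + 32 + 12 + 13 + 5 + 23 + 44 + 27 + 38 + 19 = 345 ft³.
⌈345 / 50⌉ = 7.

7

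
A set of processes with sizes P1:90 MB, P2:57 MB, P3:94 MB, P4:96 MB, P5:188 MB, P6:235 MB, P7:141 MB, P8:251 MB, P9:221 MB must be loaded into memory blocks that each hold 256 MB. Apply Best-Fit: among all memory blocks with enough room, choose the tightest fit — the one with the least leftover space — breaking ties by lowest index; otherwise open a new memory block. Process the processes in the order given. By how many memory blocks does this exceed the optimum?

Best-Fit: [90,57,94] [96,141] [188] [235] [251] [221] → 6 memory blocks.
Total size 1373 MB; any packing needs at least ⌈1373/256⌉ = 6 memory blocks.
So 6 is already optimal.

0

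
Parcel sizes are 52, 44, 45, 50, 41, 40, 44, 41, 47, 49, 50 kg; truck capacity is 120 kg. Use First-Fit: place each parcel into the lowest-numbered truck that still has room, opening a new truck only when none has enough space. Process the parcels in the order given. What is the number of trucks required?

6 trucks

52 kg → truck 1 (remaining 68 kg)
44 kg → truck 1 (remaining 24 kg)
45 kg → truck 2 (remaining 75 kg)
50 kg → truck 2 (remaining 25 kg)
41 kg → truck 3 (remaining 79 kg)
40 kg → truck 3 (remaining 39 kg)
44 kg → truck 4 (remaining 76 kg)
41 kg → truck 4 (remaining 35 kg)
47 kg → truck 5 (remaining 73 kg)
49 kg → truck 5 (remaining 24 kg)
50 kg → truck 6 (remaining 70 kg)
Final trucks: [52,44] [45,50] [41,40] [44,41] [47,49] [50].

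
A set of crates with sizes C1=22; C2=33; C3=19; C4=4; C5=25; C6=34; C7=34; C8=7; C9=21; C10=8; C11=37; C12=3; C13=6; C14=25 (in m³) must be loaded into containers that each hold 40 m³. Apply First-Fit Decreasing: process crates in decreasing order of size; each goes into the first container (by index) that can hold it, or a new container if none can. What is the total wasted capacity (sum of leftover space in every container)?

42

Sorted descending: 37, 34, 34, 33, 25, 25, 22, 21, 19, 8, 7, 6, 4, 3.
Put 37 m³ in container 1; 3 m³ remain.
Put 34 m³ in container 2; 6 m³ remain.
Put 34 m³ in container 3; 6 m³ remain.
Put 33 m³ in container 4; 7 m³ remain.
Put 25 m³ in container 5; 15 m³ remain.
Put 25 m³ in container 6; 15 m³ remain.
Put 22 m³ in container 7; 18 m³ remain.
Put 21 m³ in container 8; 19 m³ remain.
Put 19 m³ in container 8; 0 m³ remain.
Put 8 m³ in container 5; 7 m³ remain.
Put 7 m³ in container 4; 0 m³ remain.
Put 6 m³ in container 2; 0 m³ remain.
Put 4 m³ in container 3; 2 m³ remain.
Put 3 m³ in container 1; 0 m³ remain.
8 containers × 40 m³ = 320 m³; used 278 m³; unused 42 m³.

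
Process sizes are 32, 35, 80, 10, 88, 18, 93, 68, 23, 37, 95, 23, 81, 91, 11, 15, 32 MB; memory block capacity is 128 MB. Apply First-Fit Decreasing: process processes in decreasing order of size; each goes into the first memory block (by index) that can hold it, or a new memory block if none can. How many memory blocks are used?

Sorted descending: 95, 93, 91, 88, 81, 80, 68, 37, 35, 32, 32, 23, 23, 18, 15, 11, 10.
memory block 1: place 95 MB, 33 MB left
memory block 2: place 93 MB, 35 MB left
memory block 3: place 91 MB, 37 MB left
memory block 4: place 88 MB, 40 MB left
memory block 5: place 81 MB, 47 MB left
memory block 6: place 80 MB, 48 MB left
memory block 7: place 68 MB, 60 MB left
memory block 3: place 37 MB, 0 MB left
memory block 2: place 35 MB, 0 MB left
memory block 1: place 32 MB, 1 MB left
memory block 4: place 32 MB, 8 MB left
memory block 5: place 23 MB, 24 MB left
memory block 5: place 23 MB, 1 MB left
memory block 6: place 18 MB, 30 MB left
memory block 6: place 15 MB, 15 MB left
memory block 6: place 11 MB, 4 MB left
memory block 7: place 10 MB, 50 MB left
Final memory blocks: [95,32] [93,35] [91,37] [88,32] [81,23,23] [80,18,15,11] [68,10].

7 memory blocks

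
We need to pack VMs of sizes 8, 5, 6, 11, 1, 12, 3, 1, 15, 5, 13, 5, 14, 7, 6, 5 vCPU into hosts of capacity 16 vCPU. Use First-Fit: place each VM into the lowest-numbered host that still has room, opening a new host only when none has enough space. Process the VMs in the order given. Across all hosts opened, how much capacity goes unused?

27

host 1: place 8 vCPU, 8 vCPU left
host 1: place 5 vCPU, 3 vCPU left
host 2: place 6 vCPU, 10 vCPU left
host 3: place 11 vCPU, 5 vCPU left
host 1: place 1 vCPU, 2 vCPU left
host 4: place 12 vCPU, 4 vCPU left
host 2: place 3 vCPU, 7 vCPU left
host 1: place 1 vCPU, 1 vCPU left
host 5: place 15 vCPU, 1 vCPU left
host 2: place 5 vCPU, 2 vCPU left
host 6: place 13 vCPU, 3 vCPU left
host 3: place 5 vCPU, 0 vCPU left
host 7: place 14 vCPU, 2 vCPU left
host 8: place 7 vCPU, 9 vCPU left
host 8: place 6 vCPU, 3 vCPU left
host 9: place 5 vCPU, 11 vCPU left
9 hosts × 16 vCPU = 144 vCPU; used 117 vCPU; unused 27 vCPU.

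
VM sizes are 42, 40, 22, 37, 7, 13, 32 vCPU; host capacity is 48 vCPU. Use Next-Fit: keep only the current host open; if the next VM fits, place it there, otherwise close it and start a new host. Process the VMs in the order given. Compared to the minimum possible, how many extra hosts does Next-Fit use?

Next-Fit: [42] [40] [22] [37,7] [13,32] → 5 hosts.
Total size 193 vCPU; any packing needs at least ⌈193/48⌉ = 5 hosts.
So 5 is already optimal.

0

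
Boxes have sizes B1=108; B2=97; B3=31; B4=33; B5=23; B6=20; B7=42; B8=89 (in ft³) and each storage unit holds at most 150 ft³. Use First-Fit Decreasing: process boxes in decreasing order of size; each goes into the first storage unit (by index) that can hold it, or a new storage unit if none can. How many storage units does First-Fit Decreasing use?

Sorted descending: 108, 97, 89, 42, 33, 31, 23, 20.
108 ft³ → storage unit 1 (remaining 42 ft³)
97 ft³ → storage unit 2 (remaining 53 ft³)
89 ft³ → storage unit 3 (remaining 61 ft³)
42 ft³ → storage unit 1 (remaining 0 ft³)
33 ft³ → storage unit 2 (remaining 20 ft³)
31 ft³ → storage unit 3 (remaining 30 ft³)
23 ft³ → storage unit 3 (remaining 7 ft³)
20 ft³ → storage unit 2 (remaining 0 ft³)
Final storage units: [108,42] [97,33,20] [89,31,23].

3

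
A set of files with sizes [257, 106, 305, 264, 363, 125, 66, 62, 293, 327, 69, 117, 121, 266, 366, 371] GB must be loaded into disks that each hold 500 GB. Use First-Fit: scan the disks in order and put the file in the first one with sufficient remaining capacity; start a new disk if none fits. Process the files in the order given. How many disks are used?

disk 1: place 257 GB, 243 GB left
disk 1: place 106 GB, 137 GB left
disk 2: place 305 GB, 195 GB left
disk 3: place 264 GB, 236 GB left
disk 4: place 363 GB, 137 GB left
disk 1: place 125 GB, 12 GB left
disk 2: place 66 GB, 129 GB left
disk 2: place 62 GB, 67 GB left
disk 5: place 293 GB, 207 GB left
disk 6: place 327 GB, 173 GB left
disk 3: place 69 GB, 167 GB left
disk 3: place 117 GB, 50 GB left
disk 4: place 121 GB, 16 GB left
disk 7: place 266 GB, 234 GB left
disk 8: place 366 GB, 134 GB left
disk 9: place 371 GB, 129 GB left
Final disks: [257,106,125] [305,66,62] [264,69,117] [363,121] [293] [327] [266] [366] [371].

9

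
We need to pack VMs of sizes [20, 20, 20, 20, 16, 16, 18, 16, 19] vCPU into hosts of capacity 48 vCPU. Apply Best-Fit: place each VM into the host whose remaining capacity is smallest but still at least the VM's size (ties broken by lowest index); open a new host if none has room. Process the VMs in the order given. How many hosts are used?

4

20 vCPU → host 1 (remaining 28 vCPU)
20 vCPU → host 1 (remaining 8 vCPU)
20 vCPU → host 2 (remaining 28 vCPU)
20 vCPU → host 2 (remaining 8 vCPU)
16 vCPU → host 3 (remaining 32 vCPU)
16 vCPU → host 3 (remaining 16 vCPU)
18 vCPU → host 4 (remaining 30 vCPU)
16 vCPU → host 3 (remaining 0 vCPU)
19 vCPU → host 4 (remaining 11 vCPU)
Final hosts: [20,20] [20,20] [16,16,16] [18,19].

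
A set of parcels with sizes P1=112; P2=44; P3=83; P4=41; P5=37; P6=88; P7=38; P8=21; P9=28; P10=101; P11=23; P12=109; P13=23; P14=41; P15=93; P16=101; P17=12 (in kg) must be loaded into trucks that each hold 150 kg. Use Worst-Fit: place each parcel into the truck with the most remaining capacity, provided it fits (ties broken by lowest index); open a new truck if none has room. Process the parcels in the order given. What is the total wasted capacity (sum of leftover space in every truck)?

Put P1 (112 kg) in truck 1; 38 kg remain.
Put P2 (44 kg) in truck 2; 106 kg remain.
Put P3 (83 kg) in truck 2; 23 kg remain.
Put P4 (41 kg) in truck 3; 109 kg remain.
Put P5 (37 kg) in truck 3; 72 kg remain.
Put P6 (88 kg) in truck 4; 62 kg remain.
Put P7 (38 kg) in truck 3; 34 kg remain.
Put P8 (21 kg) in truck 4; 41 kg remain.
Put P9 (28 kg) in truck 4; 13 kg remain.
Put P10 (101 kg) in truck 5; 49 kg remain.
Put P11 (23 kg) in truck 5; 26 kg remain.
Put P12 (109 kg) in truck 6; 41 kg remain.
Put P13 (23 kg) in truck 6; 18 kg remain.
Put P14 (41 kg) in truck 7; 109 kg remain.
Put P15 (93 kg) in truck 7; 16 kg remain.
Put P16 (101 kg) in truck 8; 49 kg remain.
Put P17 (12 kg) in truck 8; 37 kg remain.
8 trucks × 150 kg = 1200 kg; used 995 kg; unused 205 kg.

205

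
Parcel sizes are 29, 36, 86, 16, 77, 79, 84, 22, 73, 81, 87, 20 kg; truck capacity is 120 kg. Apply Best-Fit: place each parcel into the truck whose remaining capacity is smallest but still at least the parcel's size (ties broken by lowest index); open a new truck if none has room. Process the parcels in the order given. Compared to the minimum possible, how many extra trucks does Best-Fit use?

Best-Fit: [29,36] [86,16] [77] [79] [84,22] [73] [81] [87,20] → 8 trucks.
7 parcels exceed 60 kg (half the capacity), and no two of those can share a truck, so at least 7 trucks are needed.
An optimal packing achieves that bound: [87,29] [86,22] [84,36] [81,20,16] [79] [77] [73] → 7 trucks.
Excess: 8 − 7 = 1.

1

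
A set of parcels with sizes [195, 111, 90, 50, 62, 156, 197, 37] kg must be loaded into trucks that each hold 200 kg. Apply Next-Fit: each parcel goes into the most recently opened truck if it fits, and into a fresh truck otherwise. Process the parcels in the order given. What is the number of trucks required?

7

truck 1: place 195 kg, 5 kg left
truck 2: place 111 kg, 89 kg left
truck 3: place 90 kg, 110 kg left
truck 3: place 50 kg, 60 kg left
truck 4: place 62 kg, 138 kg left
truck 5: place 156 kg, 44 kg left
truck 6: place 197 kg, 3 kg left
truck 7: place 37 kg, 163 kg left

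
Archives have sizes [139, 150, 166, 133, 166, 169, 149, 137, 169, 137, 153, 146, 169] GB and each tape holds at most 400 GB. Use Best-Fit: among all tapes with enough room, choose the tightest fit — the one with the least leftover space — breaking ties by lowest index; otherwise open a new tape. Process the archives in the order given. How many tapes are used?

7 tapes

Put 139 GB in tape 1; 261 GB remain.
Put 150 GB in tape 1; 111 GB remain.
Put 166 GB in tape 2; 234 GB remain.
Put 133 GB in tape 2; 101 GB remain.
Put 166 GB in tape 3; 234 GB remain.
Put 169 GB in tape 3; 65 GB remain.
Put 149 GB in tape 4; 251 GB remain.
Put 137 GB in tape 4; 114 GB remain.
Put 169 GB in tape 5; 231 GB remain.
Put 137 GB in tape 5; 94 GB remain.
Put 153 GB in tape 6; 247 GB remain.
Put 146 GB in tape 6; 101 GB remain.
Put 169 GB in tape 7; 231 GB remain.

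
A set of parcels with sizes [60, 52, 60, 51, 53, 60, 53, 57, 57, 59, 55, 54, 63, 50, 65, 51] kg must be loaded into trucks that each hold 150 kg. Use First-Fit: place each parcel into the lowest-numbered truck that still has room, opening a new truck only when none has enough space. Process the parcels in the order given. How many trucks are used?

Put 60 kg in truck 1; 90 kg remain.
Put 52 kg in truck 1; 38 kg remain.
Put 60 kg in truck 2; 90 kg remain.
Put 51 kg in truck 2; 39 kg remain.
Put 53 kg in truck 3; 97 kg remain.
Put 60 kg in truck 3; 37 kg remain.
Put 53 kg in truck 4; 97 kg remain.
Put 57 kg in truck 4; 40 kg remain.
Put 57 kg in truck 5; 93 kg remain.
Put 59 kg in truck 5; 34 kg remain.
Put 55 kg in truck 6; 95 kg remain.
Put 54 kg in truck 6; 41 kg remain.
Put 63 kg in truck 7; 87 kg remain.
Put 50 kg in truck 7; 37 kg remain.
Put 65 kg in truck 8; 85 kg remain.
Put 51 kg in truck 8; 34 kg remain.
Final trucks: [60,52] [60,51] [53,60] [53,57] [57,59] [55,54] [63,50] [65,51].

8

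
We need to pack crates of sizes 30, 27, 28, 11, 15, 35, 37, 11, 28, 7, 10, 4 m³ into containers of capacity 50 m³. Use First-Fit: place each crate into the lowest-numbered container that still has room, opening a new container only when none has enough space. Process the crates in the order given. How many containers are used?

6

Put 30 m³ in container 1; 20 m³ remain.
Put 27 m³ in container 2; 23 m³ remain.
Put 28 m³ in container 3; 22 m³ remain.
Put 11 m³ in container 1; 9 m³ remain.
Put 15 m³ in container 2; 8 m³ remain.
Put 35 m³ in container 4; 15 m³ remain.
Put 37 m³ in container 5; 13 m³ remain.
Put 11 m³ in container 3; 11 m³ remain.
Put 28 m³ in container 6; 22 m³ remain.
Put 7 m³ in container 1; 2 m³ remain.
Put 10 m³ in container 3; 1 m³ remain.
Put 4 m³ in container 2; 4 m³ remain.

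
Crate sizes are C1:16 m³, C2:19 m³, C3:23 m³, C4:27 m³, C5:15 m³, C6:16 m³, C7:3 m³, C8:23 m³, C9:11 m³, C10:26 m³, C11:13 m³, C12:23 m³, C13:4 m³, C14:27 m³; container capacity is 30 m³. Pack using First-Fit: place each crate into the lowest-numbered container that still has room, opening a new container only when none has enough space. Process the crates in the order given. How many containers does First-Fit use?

container 1: place C1 (16 m³), 14 m³ left
container 2: place C2 (19 m³), 11 m³ left
container 3: place C3 (23 m³), 7 m³ left
container 4: place C4 (27 m³), 3 m³ left
container 5: place C5 (15 m³), 15 m³ left
container 6: place C6 (16 m³), 14 m³ left
container 1: place C7 (3 m³), 11 m³ left
container 7: place C8 (23 m³), 7 m³ left
container 1: place C9 (11 m³), 0 m³ left
container 8: place C10 (26 m³), 4 m³ left
container 5: place C11 (13 m³), 2 m³ left
container 9: place C12 (23 m³), 7 m³ left
container 2: place C13 (4 m³), 7 m³ left
container 10: place C14 (27 m³), 3 m³ left

10 containers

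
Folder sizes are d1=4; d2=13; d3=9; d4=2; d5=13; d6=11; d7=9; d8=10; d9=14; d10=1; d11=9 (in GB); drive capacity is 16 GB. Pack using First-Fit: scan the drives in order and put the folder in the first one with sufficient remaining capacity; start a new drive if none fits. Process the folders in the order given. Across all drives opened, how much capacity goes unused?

33

d1 (4 GB) → drive 1 (remaining 12 GB)
d2 (13 GB) → drive 2 (remaining 3 GB)
d3 (9 GB) → drive 1 (remaining 3 GB)
d4 (2 GB) → drive 1 (remaining 1 GB)
d5 (13 GB) → drive 3 (remaining 3 GB)
d6 (11 GB) → drive 4 (remaining 5 GB)
d7 (9 GB) → drive 5 (remaining 7 GB)
d8 (10 GB) → drive 6 (remaining 6 GB)
d9 (14 GB) → drive 7 (remaining 2 GB)
d10 (1 GB) → drive 1 (remaining 0 GB)
d11 (9 GB) → drive 8 (remaining 7 GB)
8 drives × 16 GB = 128 GB; used 95 GB; unused 33 GB.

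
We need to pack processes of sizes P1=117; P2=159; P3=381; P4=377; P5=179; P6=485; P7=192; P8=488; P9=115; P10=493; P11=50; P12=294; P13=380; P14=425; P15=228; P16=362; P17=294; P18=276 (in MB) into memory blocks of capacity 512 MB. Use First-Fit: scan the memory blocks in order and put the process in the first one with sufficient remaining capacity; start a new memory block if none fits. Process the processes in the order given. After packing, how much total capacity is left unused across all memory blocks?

P1 (117 MB) → memory block 1 (remaining 395 MB)
P2 (159 MB) → memory block 1 (remaining 236 MB)
P3 (381 MB) → memory block 2 (remaining 131 MB)
P4 (377 MB) → memory block 3 (remaining 135 MB)
P5 (179 MB) → memory block 1 (remaining 57 MB)
P6 (485 MB) → memory block 4 (remaining 27 MB)
P7 (192 MB) → memory block 5 (remaining 320 MB)
P8 (488 MB) → memory block 6 (remaining 24 MB)
P9 (115 MB) → memory block 2 (remaining 16 MB)
P10 (493 MB) → memory block 7 (remaining 19 MB)
P11 (50 MB) → memory block 1 (remaining 7 MB)
P12 (294 MB) → memory block 5 (remaining 26 MB)
P13 (380 MB) → memory block 8 (remaining 132 MB)
P14 (425 MB) → memory block 9 (remaining 87 MB)
P15 (228 MB) → memory block 10 (remaining 284 MB)
P16 (362 MB) → memory block 11 (remaining 150 MB)
P17 (294 MB) → memory block 12 (remaining 218 MB)
P18 (276 MB) → memory block 10 (remaining 8 MB)
12 memory blocks × 512 MB = 6144 MB; used 5295 MB; unused 849 MB.

849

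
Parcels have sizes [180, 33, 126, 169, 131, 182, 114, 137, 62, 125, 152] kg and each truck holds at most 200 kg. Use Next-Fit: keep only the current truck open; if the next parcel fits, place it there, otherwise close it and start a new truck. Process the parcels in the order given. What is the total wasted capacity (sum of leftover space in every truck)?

389

truck 1: place 180 kg, 20 kg left
truck 2: place 33 kg, 167 kg left
truck 2: place 126 kg, 41 kg left
truck 3: place 169 kg, 31 kg left
truck 4: place 131 kg, 69 kg left
truck 5: place 182 kg, 18 kg left
truck 6: place 114 kg, 86 kg left
truck 7: place 137 kg, 63 kg left
truck 7: place 62 kg, 1 kg left
truck 8: place 125 kg, 75 kg left
truck 9: place 152 kg, 48 kg left
9 trucks × 200 kg = 1800 kg; used 1411 kg; unused 389 kg.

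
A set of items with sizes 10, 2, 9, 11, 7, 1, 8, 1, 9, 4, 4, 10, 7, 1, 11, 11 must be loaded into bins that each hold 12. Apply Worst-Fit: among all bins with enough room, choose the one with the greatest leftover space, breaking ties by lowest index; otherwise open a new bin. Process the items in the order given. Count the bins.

bin 1: place 10, 2 left
bin 1: place 2, 0 left
bin 2: place 9, 3 left
bin 3: place 11, 1 left
bin 4: place 7, 5 left
bin 4: place 1, 4 left
bin 5: place 8, 4 left
bin 4: place 1, 3 left
bin 6: place 9, 3 left
bin 5: place 4, 0 left
bin 7: place 4, 8 left
bin 8: place 10, 2 left
bin 7: place 7, 1 left
bin 2: place 1, 2 left
bin 9: place 11, 1 left
bin 10: place 11, 1 left
Final bins: [10,2] [9,1] [11] [7,1,1] [8,4] [9] [4,7] [10] [11] [11].

10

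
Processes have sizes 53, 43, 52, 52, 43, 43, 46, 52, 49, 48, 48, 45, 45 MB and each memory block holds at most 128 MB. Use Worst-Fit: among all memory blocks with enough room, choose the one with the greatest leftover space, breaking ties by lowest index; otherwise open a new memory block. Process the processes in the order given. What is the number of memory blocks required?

53 MB → memory block 1 (remaining 75 MB)
43 MB → memory block 1 (remaining 32 MB)
52 MB → memory block 2 (remaining 76 MB)
52 MB → memory block 2 (remaining 24 MB)
43 MB → memory block 3 (remaining 85 MB)
43 MB → memory block 3 (remaining 42 MB)
46 MB → memory block 4 (remaining 82 MB)
52 MB → memory block 4 (remaining 30 MB)
49 MB → memory block 5 (remaining 79 MB)
48 MB → memory block 5 (remaining 31 MB)
48 MB → memory block 6 (remaining 80 MB)
45 MB → memory block 6 (remaining 35 MB)
45 MB → memory block 7 (remaining 83 MB)

7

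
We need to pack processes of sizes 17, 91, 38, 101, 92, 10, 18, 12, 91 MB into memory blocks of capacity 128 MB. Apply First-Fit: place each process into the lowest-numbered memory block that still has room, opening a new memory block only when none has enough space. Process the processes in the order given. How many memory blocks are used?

5 memory blocks

memory block 1: place 17 MB, 111 MB left
memory block 1: place 91 MB, 20 MB left
memory block 2: place 38 MB, 90 MB left
memory block 3: place 101 MB, 27 MB left
memory block 4: place 92 MB, 36 MB left
memory block 1: place 10 MB, 10 MB left
memory block 2: place 18 MB, 72 MB left
memory block 2: place 12 MB, 60 MB left
memory block 5: place 91 MB, 37 MB left
Final memory blocks: [17,91,10] [38,18,12] [101] [92] [91].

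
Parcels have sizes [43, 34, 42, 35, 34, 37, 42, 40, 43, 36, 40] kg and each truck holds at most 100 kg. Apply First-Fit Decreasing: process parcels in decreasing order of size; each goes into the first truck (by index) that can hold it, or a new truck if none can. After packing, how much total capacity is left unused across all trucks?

Sorted descending: 43, 43, 42, 42, 40, 40, 37, 36, 35, 34, 34.
Put 43 kg in truck 1; 57 kg remain.
Put 43 kg in truck 1; 14 kg remain.
Put 42 kg in truck 2; 58 kg remain.
Put 42 kg in truck 2; 16 kg remain.
Put 40 kg in truck 3; 60 kg remain.
Put 40 kg in truck 3; 20 kg remain.
Put 37 kg in truck 4; 63 kg remain.
Put 36 kg in truck 4; 27 kg remain.
Put 35 kg in truck 5; 65 kg remain.
Put 34 kg in truck 5; 31 kg remain.
Put 34 kg in truck 6; 66 kg remain.
6 trucks × 100 kg = 600 kg; used 426 kg; unused 174 kg.

174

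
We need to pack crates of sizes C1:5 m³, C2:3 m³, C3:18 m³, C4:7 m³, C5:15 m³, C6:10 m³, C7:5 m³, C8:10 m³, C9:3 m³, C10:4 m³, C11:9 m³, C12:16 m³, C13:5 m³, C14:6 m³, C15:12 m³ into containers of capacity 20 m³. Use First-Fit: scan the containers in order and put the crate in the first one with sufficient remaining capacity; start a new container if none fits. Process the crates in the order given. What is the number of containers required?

7 containers

container 1: place C1 (5 m³), 15 m³ left
container 1: place C2 (3 m³), 12 m³ left
container 2: place C3 (18 m³), 2 m³ left
container 1: place C4 (7 m³), 5 m³ left
container 3: place C5 (15 m³), 5 m³ left
container 4: place C6 (10 m³), 10 m³ left
container 1: place C7 (5 m³), 0 m³ left
container 4: place C8 (10 m³), 0 m³ left
container 3: place C9 (3 m³), 2 m³ left
container 5: place C10 (4 m³), 16 m³ left
container 5: place C11 (9 m³), 7 m³ left
container 6: place C12 (16 m³), 4 m³ left
container 5: place C13 (5 m³), 2 m³ left
container 7: place C14 (6 m³), 14 m³ left
container 7: place C15 (12 m³), 2 m³ left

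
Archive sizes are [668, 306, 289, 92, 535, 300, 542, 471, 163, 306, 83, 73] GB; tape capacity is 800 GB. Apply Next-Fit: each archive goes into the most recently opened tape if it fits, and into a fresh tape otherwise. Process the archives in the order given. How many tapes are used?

7

Put 668 GB in tape 1; 132 GB remain.
Put 306 GB in tape 2; 494 GB remain.
Put 289 GB in tape 2; 205 GB remain.
Put 92 GB in tape 2; 113 GB remain.
Put 535 GB in tape 3; 265 GB remain.
Put 300 GB in tape 4; 500 GB remain.
Put 542 GB in tape 5; 258 GB remain.
Put 471 GB in tape 6; 329 GB remain.
Put 163 GB in tape 6; 166 GB remain.
Put 306 GB in tape 7; 494 GB remain.
Put 83 GB in tape 7; 411 GB remain.
Put 73 GB in tape 7; 338 GB remain.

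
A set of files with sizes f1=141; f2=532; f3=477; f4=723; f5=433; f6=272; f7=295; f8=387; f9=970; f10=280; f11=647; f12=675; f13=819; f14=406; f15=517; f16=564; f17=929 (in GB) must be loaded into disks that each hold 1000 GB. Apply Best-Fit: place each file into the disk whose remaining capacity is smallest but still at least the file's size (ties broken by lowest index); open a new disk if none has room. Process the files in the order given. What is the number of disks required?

f1 (141 GB) → disk 1 (remaining 859 GB)
f2 (532 GB) → disk 1 (remaining 327 GB)
f3 (477 GB) → disk 2 (remaining 523 GB)
f4 (723 GB) → disk 3 (remaining 277 GB)
f5 (433 GB) → disk 2 (remaining 90 GB)
f6 (272 GB) → disk 3 (remaining 5 GB)
f7 (295 GB) → disk 1 (remaining 32 GB)
f8 (387 GB) → disk 4 (remaining 613 GB)
f9 (970 GB) → disk 5 (remaining 30 GB)
f10 (280 GB) → disk 4 (remaining 333 GB)
f11 (647 GB) → disk 6 (remaining 353 GB)
f12 (675 GB) → disk 7 (remaining 325 GB)
f13 (819 GB) → disk 8 (remaining 181 GB)
f14 (406 GB) → disk 9 (remaining 594 GB)
f15 (517 GB) → disk 9 (remaining 77 GB)
f16 (564 GB) → disk 10 (remaining 436 GB)
f17 (929 GB) → disk 11 (remaining 71 GB)
Final disks: [141,532,295] [477,433] [723,272] [387,280] [970] [647] [675] [819] [406,517] [564] [929].

11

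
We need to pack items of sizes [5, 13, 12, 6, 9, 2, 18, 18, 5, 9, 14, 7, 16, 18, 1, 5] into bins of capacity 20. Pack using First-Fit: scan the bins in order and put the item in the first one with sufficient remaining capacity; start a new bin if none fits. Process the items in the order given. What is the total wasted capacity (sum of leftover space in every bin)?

5 → bin 1 (remaining 15)
13 → bin 1 (remaining 2)
12 → bin 2 (remaining 8)
6 → bin 2 (remaining 2)
9 → bin 3 (remaining 11)
2 → bin 1 (remaining 0)
18 → bin 4 (remaining 2)
18 → bin 5 (remaining 2)
5 → bin 3 (remaining 6)
9 → bin 6 (remaining 11)
14 → bin 7 (remaining 6)
7 → bin 6 (remaining 4)
16 → bin 8 (remaining 4)
18 → bin 9 (remaining 2)
1 → bin 2 (remaining 1)
5 → bin 3 (remaining 1)
9 bins × 20 = 180; used 158; unused 22.

22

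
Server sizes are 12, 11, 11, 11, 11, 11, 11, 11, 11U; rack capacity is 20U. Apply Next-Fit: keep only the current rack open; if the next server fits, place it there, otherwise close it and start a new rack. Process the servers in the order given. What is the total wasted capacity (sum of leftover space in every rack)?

80

rack 1: place 12U, 8U left
rack 2: place 11U, 9U left
rack 3: place 11U, 9U left
rack 4: place 11U, 9U left
rack 5: place 11U, 9U left
rack 6: place 11U, 9U left
rack 7: place 11U, 9U left
rack 8: place 11U, 9U left
rack 9: place 11U, 9U left
9 racks × 20U = 180U; used 100U; unused 80U.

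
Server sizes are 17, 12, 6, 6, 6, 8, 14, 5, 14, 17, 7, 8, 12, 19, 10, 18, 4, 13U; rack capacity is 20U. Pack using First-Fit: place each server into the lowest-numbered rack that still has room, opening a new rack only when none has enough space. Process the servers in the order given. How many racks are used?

12

17U → rack 1 (remaining 3U)
12U → rack 2 (remaining 8U)
6U → rack 2 (remaining 2U)
6U → rack 3 (remaining 14U)
6U → rack 3 (remaining 8U)
8U → rack 3 (remaining 0U)
14U → rack 4 (remaining 6U)
5U → rack 4 (remaining 1U)
14U → rack 5 (remaining 6U)
17U → rack 6 (remaining 3U)
7U → rack 7 (remaining 13U)
8U → rack 7 (remaining 5U)
12U → rack 8 (remaining 8U)
19U → rack 9 (remaining 1U)
10U → rack 10 (remaining 10U)
18U → rack 11 (remaining 2U)
4U → rack 5 (remaining 2U)
13U → rack 12 (remaining 7U)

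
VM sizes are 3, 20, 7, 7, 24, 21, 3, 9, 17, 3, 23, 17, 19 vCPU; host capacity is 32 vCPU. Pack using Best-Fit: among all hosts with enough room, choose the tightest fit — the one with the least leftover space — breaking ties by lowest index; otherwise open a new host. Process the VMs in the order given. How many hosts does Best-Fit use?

7

3 vCPU → host 1 (remaining 29 vCPU)
20 vCPU → host 1 (remaining 9 vCPU)
7 vCPU → host 1 (remaining 2 vCPU)
7 vCPU → host 2 (remaining 25 vCPU)
24 vCPU → host 2 (remaining 1 vCPU)
21 vCPU → host 3 (remaining 11 vCPU)
3 vCPU → host 3 (remaining 8 vCPU)
9 vCPU → host 4 (remaining 23 vCPU)
17 vCPU → host 4 (remaining 6 vCPU)
3 vCPU → host 4 (remaining 3 vCPU)
23 vCPU → host 5 (remaining 9 vCPU)
17 vCPU → host 6 (remaining 15 vCPU)
19 vCPU → host 7 (remaining 13 vCPU)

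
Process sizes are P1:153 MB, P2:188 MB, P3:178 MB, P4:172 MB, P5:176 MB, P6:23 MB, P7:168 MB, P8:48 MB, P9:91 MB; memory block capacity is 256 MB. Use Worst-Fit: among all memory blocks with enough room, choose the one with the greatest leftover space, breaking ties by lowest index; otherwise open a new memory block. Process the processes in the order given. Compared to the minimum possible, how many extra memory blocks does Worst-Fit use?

1

Worst-Fit: [153,23] [188] [178] [172] [176] [168,48] [91] → 7 memory blocks.
6 processes exceed 128 MB (half the capacity), and no two of those can share a memory block, so at least 6 memory blocks are needed.
An optimal packing achieves that bound: [188,48] [178,23] [176] [172] [168] [153,91] → 6 memory blocks.
Excess: 7 − 6 = 1.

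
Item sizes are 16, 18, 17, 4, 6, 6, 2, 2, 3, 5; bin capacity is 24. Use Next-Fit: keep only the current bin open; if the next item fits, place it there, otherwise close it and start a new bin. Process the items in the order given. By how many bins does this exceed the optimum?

Next-Fit: [16] [18] [17,4] [6,6,2,2,3,5] → 4 bins.
Total size 79; any packing needs at least ⌈79/24⌉ = 4 bins.
So 4 is already optimal.

0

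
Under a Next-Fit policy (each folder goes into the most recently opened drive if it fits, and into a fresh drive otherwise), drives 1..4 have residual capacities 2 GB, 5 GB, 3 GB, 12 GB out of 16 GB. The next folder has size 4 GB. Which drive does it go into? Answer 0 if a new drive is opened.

4

Next-Fit only looks at drive 4, which has 12 GB free.
4 GB fits there.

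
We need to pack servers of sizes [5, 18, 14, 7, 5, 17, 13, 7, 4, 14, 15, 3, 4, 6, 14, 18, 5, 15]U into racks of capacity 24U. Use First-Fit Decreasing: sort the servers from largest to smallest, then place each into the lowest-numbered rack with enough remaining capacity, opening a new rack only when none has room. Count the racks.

Sorted descending: 18, 18, 17, 15, 15, 14, 14, 14, 13, 7, 7, 6, 5, 5, 5, 4, 4, 3.
rack 1: place 18U, 6U left
rack 2: place 18U, 6U left
rack 3: place 17U, 7U left
rack 4: place 15U, 9U left
rack 5: place 15U, 9U left
rack 6: place 14U, 10U left
rack 7: place 14U, 10U left
rack 8: place 14U, 10U left
rack 9: place 13U, 11U left
rack 3: place 7U, 0U left
rack 4: place 7U, 2U left
rack 1: place 6U, 0U left
rack 2: place 5U, 1U left
rack 5: place 5U, 4U left
rack 6: place 5U, 5U left
rack 5: place 4U, 0U left
rack 6: place 4U, 1U left
rack 7: place 3U, 7U left
Final racks: [18,6] [18,5] [17,7] [15,7] [15,5,4] [14,5,4] [14,3] [14] [13].

9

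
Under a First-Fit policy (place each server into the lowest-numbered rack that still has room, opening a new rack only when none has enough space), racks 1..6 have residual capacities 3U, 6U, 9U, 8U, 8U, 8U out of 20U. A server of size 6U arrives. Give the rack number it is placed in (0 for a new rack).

Racks with room: rack 2 (6U), rack 3 (9U), rack 4 (8U), rack 5 (8U), rack 6 (8U).
The first with room is rack 2.

2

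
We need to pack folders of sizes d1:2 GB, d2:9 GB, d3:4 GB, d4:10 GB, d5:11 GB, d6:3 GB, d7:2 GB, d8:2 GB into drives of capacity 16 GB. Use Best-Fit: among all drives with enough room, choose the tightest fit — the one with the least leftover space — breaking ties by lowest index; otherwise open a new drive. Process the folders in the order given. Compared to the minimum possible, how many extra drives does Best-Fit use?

0

Best-Fit: [2,9,4] [10,2] [11,3,2] → 3 drives.
Total size 43 GB; any packing needs at least ⌈43/16⌉ = 3 drives.
So 3 is already optimal.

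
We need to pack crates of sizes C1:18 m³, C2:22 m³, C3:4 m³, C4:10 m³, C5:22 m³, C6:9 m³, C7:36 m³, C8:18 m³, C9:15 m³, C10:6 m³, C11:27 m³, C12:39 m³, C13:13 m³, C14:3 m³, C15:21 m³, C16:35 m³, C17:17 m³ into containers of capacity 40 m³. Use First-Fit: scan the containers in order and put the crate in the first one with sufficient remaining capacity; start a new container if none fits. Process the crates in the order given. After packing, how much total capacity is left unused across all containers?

45

Put C1 (18 m³) in container 1; 22 m³ remain.
Put C2 (22 m³) in container 1; 0 m³ remain.
Put C3 (4 m³) in container 2; 36 m³ remain.
Put C4 (10 m³) in container 2; 26 m³ remain.
Put C5 (22 m³) in container 2; 4 m³ remain.
Put C6 (9 m³) in container 3; 31 m³ remain.
Put C7 (36 m³) in container 4; 4 m³ remain.
Put C8 (18 m³) in container 3; 13 m³ remain.
Put C9 (15 m³) in container 5; 25 m³ remain.
Put C10 (6 m³) in container 3; 7 m³ remain.
Put C11 (27 m³) in container 6; 13 m³ remain.
Put C12 (39 m³) in container 7; 1 m³ remain.
Put C13 (13 m³) in container 5; 12 m³ remain.
Put C14 (3 m³) in container 2; 1 m³ remain.
Put C15 (21 m³) in container 8; 19 m³ remain.
Put C16 (35 m³) in container 9; 5 m³ remain.
Put C17 (17 m³) in container 8; 2 m³ remain.
9 containers × 40 m³ = 360 m³; used 315 m³; unused 45 m³.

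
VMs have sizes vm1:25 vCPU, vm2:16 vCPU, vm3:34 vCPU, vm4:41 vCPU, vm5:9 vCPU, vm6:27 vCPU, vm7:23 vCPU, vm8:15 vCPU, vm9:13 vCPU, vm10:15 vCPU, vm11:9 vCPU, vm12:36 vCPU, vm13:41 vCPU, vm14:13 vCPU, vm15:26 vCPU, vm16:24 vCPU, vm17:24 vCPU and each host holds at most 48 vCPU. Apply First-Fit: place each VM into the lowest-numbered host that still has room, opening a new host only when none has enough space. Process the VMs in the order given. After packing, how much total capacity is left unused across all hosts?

89

host 1: place vm1 (25 vCPU), 23 vCPU left
host 1: place vm2 (16 vCPU), 7 vCPU left
host 2: place vm3 (34 vCPU), 14 vCPU left
host 3: place vm4 (41 vCPU), 7 vCPU left
host 2: place vm5 (9 vCPU), 5 vCPU left
host 4: place vm6 (27 vCPU), 21 vCPU left
host 5: place vm7 (23 vCPU), 25 vCPU left
host 4: place vm8 (15 vCPU), 6 vCPU left
host 5: place vm9 (13 vCPU), 12 vCPU left
host 6: place vm10 (15 vCPU), 33 vCPU left
host 5: place vm11 (9 vCPU), 3 vCPU left
host 7: place vm12 (36 vCPU), 12 vCPU left
host 8: place vm13 (41 vCPU), 7 vCPU left
host 6: place vm14 (13 vCPU), 20 vCPU left
host 9: place vm15 (26 vCPU), 22 vCPU left
host 10: place vm16 (24 vCPU), 24 vCPU left
host 10: place vm17 (24 vCPU), 0 vCPU left
10 hosts × 48 vCPU = 480 vCPU; used 391 vCPU; unused 89 vCPU.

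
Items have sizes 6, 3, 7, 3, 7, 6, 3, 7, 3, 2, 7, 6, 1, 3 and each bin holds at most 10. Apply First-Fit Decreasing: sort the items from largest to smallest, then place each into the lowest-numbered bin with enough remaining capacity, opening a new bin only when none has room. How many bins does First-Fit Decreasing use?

7

Sorted descending: 7, 7, 7, 7, 6, 6, 6, 3, 3, 3, 3, 3, 2, 1.
bin 1: place 7, 3 left
bin 2: place 7, 3 left
bin 3: place 7, 3 left
bin 4: place 7, 3 left
bin 5: place 6, 4 left
bin 6: place 6, 4 left
bin 7: place 6, 4 left
bin 1: place 3, 0 left
bin 2: place 3, 0 left
bin 3: place 3, 0 left
bin 4: place 3, 0 left
bin 5: place 3, 1 left
bin 6: place 2, 2 left
bin 5: place 1, 0 left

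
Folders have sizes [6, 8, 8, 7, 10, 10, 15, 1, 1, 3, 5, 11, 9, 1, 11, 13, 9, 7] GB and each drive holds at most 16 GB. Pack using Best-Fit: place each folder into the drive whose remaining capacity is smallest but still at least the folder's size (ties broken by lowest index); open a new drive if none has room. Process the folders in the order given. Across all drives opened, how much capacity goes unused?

25

6 GB → drive 1 (remaining 10 GB)
8 GB → drive 1 (remaining 2 GB)
8 GB → drive 2 (remaining 8 GB)
7 GB → drive 2 (remaining 1 GB)
10 GB → drive 3 (remaining 6 GB)
10 GB → drive 4 (remaining 6 GB)
15 GB → drive 5 (remaining 1 GB)
1 GB → drive 2 (remaining 0 GB)
1 GB → drive 5 (remaining 0 GB)
3 GB → drive 3 (remaining 3 GB)
5 GB → drive 4 (remaining 1 GB)
11 GB → drive 6 (remaining 5 GB)
9 GB → drive 7 (remaining 7 GB)
1 GB → drive 4 (remaining 0 GB)
11 GB → drive 8 (remaining 5 GB)
13 GB → drive 9 (remaining 3 GB)
9 GB → drive 10 (remaining 7 GB)
7 GB → drive 7 (remaining 0 GB)
10 drives × 16 GB = 160 GB; used 135 GB; unused 25 GB.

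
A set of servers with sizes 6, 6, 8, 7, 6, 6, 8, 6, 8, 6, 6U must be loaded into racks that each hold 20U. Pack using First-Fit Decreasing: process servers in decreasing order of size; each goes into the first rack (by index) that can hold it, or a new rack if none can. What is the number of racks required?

5 racks

Sorted descending: 8, 8, 8, 7, 6, 6, 6, 6, 6, 6, 6.
Put 8U in rack 1; 12U remain.
Put 8U in rack 1; 4U remain.
Put 8U in rack 2; 12U remain.
Put 7U in rack 2; 5U remain.
Put 6U in rack 3; 14U remain.
Put 6U in rack 3; 8U remain.
Put 6U in rack 3; 2U remain.
Put 6U in rack 4; 14U remain.
Put 6U in rack 4; 8U remain.
Put 6U in rack 4; 2U remain.
Put 6U in rack 5; 14U remain.
Final racks: [8,8] [8,7] [6,6,6] [6,6,6] [6].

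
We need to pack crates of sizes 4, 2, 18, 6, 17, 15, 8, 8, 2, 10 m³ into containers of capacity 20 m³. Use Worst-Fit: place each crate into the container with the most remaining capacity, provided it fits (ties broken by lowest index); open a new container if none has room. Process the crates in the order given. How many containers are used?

container 1: place 4 m³, 16 m³ left
container 1: place 2 m³, 14 m³ left
container 2: place 18 m³, 2 m³ left
container 1: place 6 m³, 8 m³ left
container 3: place 17 m³, 3 m³ left
container 4: place 15 m³, 5 m³ left
container 1: place 8 m³, 0 m³ left
container 5: place 8 m³, 12 m³ left
container 5: place 2 m³, 10 m³ left
container 5: place 10 m³, 0 m³ left

5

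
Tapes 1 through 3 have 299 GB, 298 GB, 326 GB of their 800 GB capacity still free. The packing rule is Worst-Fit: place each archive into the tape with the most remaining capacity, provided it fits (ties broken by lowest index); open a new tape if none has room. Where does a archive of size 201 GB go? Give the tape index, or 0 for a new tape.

Tapes with room: tape 1 (299 GB), tape 2 (298 GB), tape 3 (326 GB).
Most room is tape 3 with 326 GB free.

3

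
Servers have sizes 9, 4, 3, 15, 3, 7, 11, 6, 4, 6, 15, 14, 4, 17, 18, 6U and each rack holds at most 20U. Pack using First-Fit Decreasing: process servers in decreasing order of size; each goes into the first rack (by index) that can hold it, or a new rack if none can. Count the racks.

Sorted descending: 18, 17, 15, 15, 14, 11, 9, 7, 6, 6, 6, 4, 4, 4, 3, 3.
Put 18U in rack 1; 2U remain.
Put 17U in rack 2; 3U remain.
Put 15U in rack 3; 5U remain.
Put 15U in rack 4; 5U remain.
Put 14U in rack 5; 6U remain.
Put 11U in rack 6; 9U remain.
Put 9U in rack 6; 0U remain.
Put 7U in rack 7; 13U remain.
Put 6U in rack 5; 0U remain.
Put 6U in rack 7; 7U remain.
Put 6U in rack 7; 1U remain.
Put 4U in rack 3; 1U remain.
Put 4U in rack 4; 1U remain.
Put 4U in rack 8; 16U remain.
Put 3U in rack 2; 0U remain.
Put 3U in rack 8; 13U remain.

8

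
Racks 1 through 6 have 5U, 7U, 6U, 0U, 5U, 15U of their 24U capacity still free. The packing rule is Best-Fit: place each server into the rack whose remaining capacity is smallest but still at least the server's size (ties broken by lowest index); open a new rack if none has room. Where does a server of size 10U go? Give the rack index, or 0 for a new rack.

Racks with room: rack 6 (15U).
Tightest fit is rack 6 with 15U free.

6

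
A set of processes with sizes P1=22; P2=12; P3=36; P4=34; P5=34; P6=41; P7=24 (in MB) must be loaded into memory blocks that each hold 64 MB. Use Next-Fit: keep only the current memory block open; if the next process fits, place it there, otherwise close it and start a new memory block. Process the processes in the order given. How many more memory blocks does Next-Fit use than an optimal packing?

Next-Fit: [22,12] [36] [34] [34] [41] [24] → 6 memory blocks.
Total size 203 MB; any packing needs at least ⌈203/64⌉ = 4 memory blocks.
An optimal packing achieves that bound: [41,22] [36,24] [34,12] [34] → 4 memory blocks.
Excess: 6 − 4 = 2.

2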